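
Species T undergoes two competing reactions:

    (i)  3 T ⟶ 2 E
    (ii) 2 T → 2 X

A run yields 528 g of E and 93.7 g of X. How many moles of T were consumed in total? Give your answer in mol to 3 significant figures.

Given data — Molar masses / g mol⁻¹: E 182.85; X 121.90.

n(E) = 528 / 182.85 = 2.888 mol
n(X) = 93.7 / 121.90 = 0.7687 mol
n(T) via (i) = (3/2)×2.888 = 4.332 mol
n(T) via (ii) = (2/2)×0.7687 = 0.7687 mol
total n(T) = 4.332 + 0.7687 = 5.101 mol

5.10 mol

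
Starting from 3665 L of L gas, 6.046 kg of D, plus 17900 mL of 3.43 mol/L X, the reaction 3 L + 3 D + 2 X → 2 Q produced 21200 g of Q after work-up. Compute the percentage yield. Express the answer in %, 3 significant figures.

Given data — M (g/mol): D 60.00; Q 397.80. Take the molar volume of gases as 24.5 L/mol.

n(L) = 3665 / 24.5 = 149.6 mol
n(D) = 6.046×1000 / 60.00 = 100.8 mol
n(X) = 3.43 × 17900/1000 = 61.40 mol
n/ν for L = 149.6/3 = 49.87
n/ν for D = 100.8/3 = 33.60
n/ν for X = 61.40/2 = 30.70
Smallest n/ν is X → limiting reagent.
theoretical n(Q) = (2/2) × 61.40 = 61.40 mol → 24420 g
% yield = 21200 / 24420 × 100 = 86.81 %

86.8 %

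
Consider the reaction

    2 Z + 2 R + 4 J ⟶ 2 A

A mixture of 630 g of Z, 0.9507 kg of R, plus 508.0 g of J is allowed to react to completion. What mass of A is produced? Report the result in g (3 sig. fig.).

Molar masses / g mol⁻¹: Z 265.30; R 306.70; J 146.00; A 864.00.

1500 g

n(Z) = 630.0 / 265.30 = 2.375 mol
n(R) = 0.9507×1000 / 306.70 = 3.100 mol
n(J) = 508.0 / 146.00 = 3.479 mol
n/ν → Z: 1.188, R: 1.550, J: 0.8698; J is limiting.
n(A) = (2/4) × 3.479 = 1.740 mol
mass = 1.740 × 864.00 = 1503 g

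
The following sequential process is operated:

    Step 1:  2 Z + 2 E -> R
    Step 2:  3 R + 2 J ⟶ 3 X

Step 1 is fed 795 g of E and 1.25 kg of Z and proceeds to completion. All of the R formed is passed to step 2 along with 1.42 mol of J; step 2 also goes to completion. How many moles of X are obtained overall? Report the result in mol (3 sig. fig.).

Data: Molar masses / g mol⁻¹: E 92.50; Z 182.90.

Step 1:
n(E) = 795.0 / 92.50 = 8.595 mol
n(Z) = 1.250×1000 / 182.90 = 6.834 mol
n/ν for E = 8.595/2 = 4.298
n/ν for Z = 6.834/2 = 3.417
Smallest n/ν is Z → limiting reagent.
n(R) produced = (1/2) × 6.834 = 3.417 mol
Step 2:
n(R) available = 3.417 mol
n(J) = 1.420 mol
n/ν for R = 3.417/3 = 1.139
n/ν for J = 1.420/2 = 0.7100
Smallest n/ν is J → limiting reagent.
n(X) = (3/2) × 1.420 = 2.130 mol

2.13 mol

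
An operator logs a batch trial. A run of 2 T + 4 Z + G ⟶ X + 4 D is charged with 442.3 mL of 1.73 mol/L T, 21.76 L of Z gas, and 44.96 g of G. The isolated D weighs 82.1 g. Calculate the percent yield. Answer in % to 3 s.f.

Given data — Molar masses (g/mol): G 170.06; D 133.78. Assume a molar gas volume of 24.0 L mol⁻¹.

n(T) = 1.73 × 442.3/1000 = 0.7652 mol
n(Z) = 21.76 / 24.0 = 0.9067 mol
n(G) = 44.96 / 170.06 = 0.2644 mol
n/ν → T: 0.3826, Z: 0.2267, G: 0.2644; Z is limiting.
theoretical n(D) = (4/4) × 0.9067 = 0.9067 mol → 121.3 g
% yield = 82.1 / 121.3 × 100 = 67.68 %

67.7 %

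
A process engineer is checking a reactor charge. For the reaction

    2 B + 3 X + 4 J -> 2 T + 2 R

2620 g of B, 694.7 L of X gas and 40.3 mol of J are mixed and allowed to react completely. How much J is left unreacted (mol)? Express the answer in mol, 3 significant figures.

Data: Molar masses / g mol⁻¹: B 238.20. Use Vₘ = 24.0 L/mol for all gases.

18.3 mol

n(B) = 2620 / 238.20 = 11.00 mol
n(X) = 694.7 / 24.0 = 28.95 mol
n(J) = 40.30 mol
n/ν for B = 11.00/2 = 5.500
n/ν for X = 28.95/3 = 9.650
n/ν for J = 40.30/4 = 10.08
Smallest n/ν is B → limiting reagent.
J consumed = (4/2) × 11.00 = 22.00 mol
J remaining = 40.30 − 22.00 = 18.30 mol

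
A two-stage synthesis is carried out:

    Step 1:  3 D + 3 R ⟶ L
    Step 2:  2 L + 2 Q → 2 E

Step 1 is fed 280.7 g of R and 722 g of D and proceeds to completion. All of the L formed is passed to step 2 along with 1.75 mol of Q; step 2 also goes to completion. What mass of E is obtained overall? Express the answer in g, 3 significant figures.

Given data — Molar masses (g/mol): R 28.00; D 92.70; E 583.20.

Step 1:
n(R) = 280.7 / 28.00 = 10.03 mol
n(D) = 722.0 / 92.70 = 7.789 mol
n/ν → R: 3.343, D: 2.596; D is limiting.
n(L) produced = (1/3) × 7.789 = 2.596 mol
Step 2:
n(L) available = 2.596 mol
n(Q) = 1.750 mol
n/ν → L: 1.298, Q: 0.8750; Q is limiting.
n(E) = (2/2) × 1.750 = 1.750 mol
mass = 1.750 × 583.20 = 1021 g

1020 g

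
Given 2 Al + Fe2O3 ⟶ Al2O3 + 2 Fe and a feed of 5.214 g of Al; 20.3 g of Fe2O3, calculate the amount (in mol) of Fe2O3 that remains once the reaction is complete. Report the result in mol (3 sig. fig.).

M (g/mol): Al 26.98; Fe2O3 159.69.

0.0305 mol

n(Al) = 5.214 / 26.98 = 0.1933 mol
n(Fe2O3) = 20.30 / 159.69 = 0.1271 mol
n/ν for Al = 0.1933/2 = 0.09665
n/ν for Fe2O3 = 0.1271/1 = 0.1271
Smallest n/ν is Al → limiting reagent.
Fe2O3 consumed = (1/2) × 0.1933 = 0.09665 mol
Fe2O3 remaining = 0.1271 − 0.09665 = 0.03045 mol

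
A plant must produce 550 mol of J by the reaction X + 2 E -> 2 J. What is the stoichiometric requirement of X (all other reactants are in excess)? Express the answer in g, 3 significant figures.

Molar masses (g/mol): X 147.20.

40500 g

n(J) = 550.0 mol
n(X) = (1/2) × 550.0 = 275.0 mol
mass = 275.0 × 147.20 = 40480 g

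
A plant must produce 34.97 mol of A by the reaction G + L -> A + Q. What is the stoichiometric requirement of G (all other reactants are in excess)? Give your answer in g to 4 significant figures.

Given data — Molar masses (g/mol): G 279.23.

n(A) = 34.97 mol
n(G) = (1/1) × 34.97 = 34.97 mol
mass = 34.97 × 279.23 = 9765 g

9765 g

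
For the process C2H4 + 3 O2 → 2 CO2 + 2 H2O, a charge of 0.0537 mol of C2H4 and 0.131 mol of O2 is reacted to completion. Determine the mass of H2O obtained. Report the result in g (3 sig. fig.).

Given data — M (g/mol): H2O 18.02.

n(C2H4) = 0.05370 mol
n(O2) = 0.1310 mol
n/ν → C2H4: 0.05370, O2: 0.04367; O2 is limiting.
n(H2O) = (2/3) × 0.1310 = 0.08733 mol
mass = 0.08733 × 18.02 = 1.574 g

1.57 g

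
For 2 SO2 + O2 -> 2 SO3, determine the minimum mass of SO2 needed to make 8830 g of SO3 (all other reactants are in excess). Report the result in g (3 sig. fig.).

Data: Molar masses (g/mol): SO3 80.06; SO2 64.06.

n(SO3) = 8830 / 80.06 = 110.3 mol
n(SO2) = (2/2) × 110.3 = 110.3 mol
mass = 110.3 × 64.06 = 7066 g

7070 g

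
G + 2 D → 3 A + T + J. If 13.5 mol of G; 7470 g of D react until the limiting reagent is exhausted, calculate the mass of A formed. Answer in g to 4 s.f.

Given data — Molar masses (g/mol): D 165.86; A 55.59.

2251 g

n(G) = 13.50 mol
n(D) = 7470 / 165.86 = 45.04 mol
n/ν for G = 13.50/1 = 13.50
n/ν for D = 45.04/2 = 22.52
Smallest n/ν is G → limiting reagent.
n(A) = (3/1) × 13.50 = 40.50 mol
mass = 40.50 × 55.59 = 2251 g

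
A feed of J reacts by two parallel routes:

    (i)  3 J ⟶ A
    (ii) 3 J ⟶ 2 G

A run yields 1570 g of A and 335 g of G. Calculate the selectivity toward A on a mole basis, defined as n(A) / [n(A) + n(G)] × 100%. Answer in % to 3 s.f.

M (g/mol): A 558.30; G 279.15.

70.1 %

n(A) = 1570 / 558.30 = 2.812 mol
n(G) = 335 / 279.15 = 1.200 mol
selectivity = 2.812/(2.812+1.200) × 100 = 70.09 %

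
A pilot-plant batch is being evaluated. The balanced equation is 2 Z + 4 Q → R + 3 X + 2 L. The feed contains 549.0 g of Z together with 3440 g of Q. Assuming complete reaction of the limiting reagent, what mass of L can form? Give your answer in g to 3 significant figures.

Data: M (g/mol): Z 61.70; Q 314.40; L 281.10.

1540 g

n(Z) = 549.0 / 61.70 = 8.898 mol
n(Q) = 3440 / 314.40 = 10.94 mol
n/ν for Z = 8.898/2 = 4.449
n/ν for Q = 10.94/4 = 2.735
Smallest n/ν is Q → limiting reagent.
n(L) = (2/4) × 10.94 = 5.470 mol
mass = 5.470 × 281.10 = 1538 g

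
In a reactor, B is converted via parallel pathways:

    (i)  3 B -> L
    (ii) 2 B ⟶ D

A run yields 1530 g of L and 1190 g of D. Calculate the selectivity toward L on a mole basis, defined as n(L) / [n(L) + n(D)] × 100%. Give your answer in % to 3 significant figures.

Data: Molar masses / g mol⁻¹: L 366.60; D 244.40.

n(L) = 1530 / 366.60 = 4.173 mol
n(D) = 1190 / 244.40 = 4.869 mol
selectivity = 4.173/(4.173+4.869) × 100 = 46.15 %

46.2 %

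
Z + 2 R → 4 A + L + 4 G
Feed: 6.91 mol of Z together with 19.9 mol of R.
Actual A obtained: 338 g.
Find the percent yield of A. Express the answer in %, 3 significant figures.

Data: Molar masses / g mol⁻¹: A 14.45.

84.6 %

n(Z) = 6.910 mol
n(R) = 19.90 mol
n/ν → Z: 6.910, R: 9.950; Z is limiting.
theoretical n(A) = (4/1) × 6.910 = 27.64 mol → 399.4 g
% yield = 338 / 399.4 × 100 = 84.63 %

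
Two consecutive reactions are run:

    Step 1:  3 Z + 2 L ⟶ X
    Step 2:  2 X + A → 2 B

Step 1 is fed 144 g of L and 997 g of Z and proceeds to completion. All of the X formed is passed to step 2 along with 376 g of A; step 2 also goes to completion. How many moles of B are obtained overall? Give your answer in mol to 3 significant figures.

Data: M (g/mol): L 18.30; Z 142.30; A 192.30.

2.34 mol

Step 1:
n(L) = 144.0 / 18.30 = 7.869 mol
n(Z) = 997.0 / 142.30 = 7.006 mol
n/ν → L: 3.935, Z: 2.335; Z is limiting.
n(X) produced = (1/3) × 7.006 = 2.335 mol
Step 2:
n(X) available = 2.335 mol
n(A) = 376.0 / 192.30 = 1.955 mol
n/ν → X: 1.168, A: 1.955; X is limiting.
n(B) = (2/2) × 2.335 = 2.335 mol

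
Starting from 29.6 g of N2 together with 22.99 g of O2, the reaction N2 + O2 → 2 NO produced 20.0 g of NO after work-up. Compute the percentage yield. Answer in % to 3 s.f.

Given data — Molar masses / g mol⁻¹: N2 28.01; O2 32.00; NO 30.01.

n(N2) = 29.60 / 28.01 = 1.057 mol
n(O2) = 22.99 / 32.00 = 0.7184 mol
n/ν for N2 = 1.057/1 = 1.057
n/ν for O2 = 0.7184/1 = 0.7184
Smallest n/ν is O2 → limiting reagent.
theoretical n(NO) = (2/1) × 0.7184 = 1.437 mol → 43.12 g
% yield = 20.0 / 43.12 × 100 = 46.38 %

46.4 %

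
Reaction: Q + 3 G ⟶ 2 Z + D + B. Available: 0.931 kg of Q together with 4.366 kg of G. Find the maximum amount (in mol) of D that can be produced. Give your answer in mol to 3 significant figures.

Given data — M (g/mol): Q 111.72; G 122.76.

8.33 mol

n(Q) = 0.9310×1000 / 111.72 = 8.333 mol
n(G) = 4.366×1000 / 122.76 = 35.57 mol
n/ν for Q = 8.333/1 = 8.333
n/ν for G = 35.57/3 = 11.86
Smallest n/ν is Q → limiting reagent.
n(D) = (1/1) × 8.333 = 8.333 mol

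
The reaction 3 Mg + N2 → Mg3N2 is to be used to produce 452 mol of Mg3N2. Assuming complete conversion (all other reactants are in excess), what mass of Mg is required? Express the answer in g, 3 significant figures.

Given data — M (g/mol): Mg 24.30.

n(Mg3N2) = 452.0 mol
n(Mg) = (3/1) × 452.0 = 1356 mol
mass = 1356 × 24.30 = 32950 g

33000 g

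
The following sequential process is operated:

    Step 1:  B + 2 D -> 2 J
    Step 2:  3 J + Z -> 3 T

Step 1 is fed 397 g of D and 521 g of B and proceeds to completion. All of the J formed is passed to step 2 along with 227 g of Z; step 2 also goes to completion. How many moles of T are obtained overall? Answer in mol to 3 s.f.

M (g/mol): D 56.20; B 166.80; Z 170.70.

3.99 mol

Step 1:
n(D) = 397.0 / 56.20 = 7.064 mol
n(B) = 521.0 / 166.80 = 3.124 mol
n/ν → D: 3.532, B: 3.124; B is limiting.
n(J) produced = (2/1) × 3.124 = 6.248 mol
Step 2:
n(J) available = 6.248 mol
n(Z) = 227.0 / 170.70 = 1.330 mol
n/ν → J: 2.083, Z: 1.330; Z is limiting.
n(T) = (3/1) × 1.330 = 3.990 mol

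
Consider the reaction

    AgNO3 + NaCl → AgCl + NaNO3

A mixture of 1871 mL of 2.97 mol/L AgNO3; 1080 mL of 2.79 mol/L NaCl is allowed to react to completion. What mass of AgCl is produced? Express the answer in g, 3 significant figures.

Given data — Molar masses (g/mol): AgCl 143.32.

n(AgNO3) = 2.97 × 1871/1000 = 5.557 mol
n(NaCl) = 2.79 × 1080/1000 = 3.013 mol
n/ν → AgNO3: 5.557, NaCl: 3.013; NaCl is limiting.
n(AgCl) = (1/1) × 3.013 = 3.013 mol
mass = 3.013 × 143.32 = 431.8 g

432 g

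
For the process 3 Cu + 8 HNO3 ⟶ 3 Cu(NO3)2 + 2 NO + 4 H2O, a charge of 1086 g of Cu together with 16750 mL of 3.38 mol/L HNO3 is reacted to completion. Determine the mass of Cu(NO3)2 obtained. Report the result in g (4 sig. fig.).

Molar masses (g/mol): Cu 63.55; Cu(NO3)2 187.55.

3205 g

n(Cu) = 1086 / 63.55 = 17.09 mol
n(HNO3) = 3.38 × 16750/1000 = 56.62 mol
n/ν for Cu = 17.09/3 = 5.697
n/ν for HNO3 = 56.62/8 = 7.078
Smallest n/ν is Cu → limiting reagent.
n(Cu(NO3)2) = (3/3) × 17.09 = 17.09 mol
mass = 17.09 × 187.55 = 3205 g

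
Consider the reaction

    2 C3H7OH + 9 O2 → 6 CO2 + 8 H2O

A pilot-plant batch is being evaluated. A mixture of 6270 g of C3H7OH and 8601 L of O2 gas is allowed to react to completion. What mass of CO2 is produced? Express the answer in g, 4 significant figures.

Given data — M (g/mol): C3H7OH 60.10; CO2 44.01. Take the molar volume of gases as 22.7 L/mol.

n(C3H7OH) = 6270 / 60.10 = 104.3 mol
n(O2) = 8601 / 22.7 = 378.9 mol
n/ν for C3H7OH = 104.3/2 = 52.15
n/ν for O2 = 378.9/9 = 42.10
Smallest n/ν is O2 → limiting reagent.
n(CO2) = (6/9) × 378.9 = 252.6 mol
mass = 252.6 × 44.01 = 11120 g

11120 g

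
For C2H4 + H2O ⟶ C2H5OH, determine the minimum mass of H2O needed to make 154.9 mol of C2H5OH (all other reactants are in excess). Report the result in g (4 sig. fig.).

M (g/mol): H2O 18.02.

n(C2H5OH) = 154.9 mol
n(H2O) = (1/1) × 154.9 = 154.9 mol
mass = 154.9 × 18.02 = 2791 g

2791 g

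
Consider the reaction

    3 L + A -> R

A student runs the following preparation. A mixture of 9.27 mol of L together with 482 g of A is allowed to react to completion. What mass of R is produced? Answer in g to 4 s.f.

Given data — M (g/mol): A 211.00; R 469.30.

1072 g

n(L) = 9.270 mol
n(A) = 482.0 / 211.00 = 2.284 mol
n/ν for L = 9.270/3 = 3.090
n/ν for A = 2.284/1 = 2.284
Smallest n/ν is A → limiting reagent.
n(R) = (1/1) × 2.284 = 2.284 mol
mass = 2.284 × 469.30 = 1072 g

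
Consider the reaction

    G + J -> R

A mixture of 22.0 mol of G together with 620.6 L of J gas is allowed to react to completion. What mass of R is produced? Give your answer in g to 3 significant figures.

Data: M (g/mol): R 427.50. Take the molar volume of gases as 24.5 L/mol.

9410 g

n(G) = 22.00 mol
n(J) = 620.6 / 24.5 = 25.33 mol
n/ν for G = 22.00/1 = 22.00
n/ν for J = 25.33/1 = 25.33
Smallest n/ν is G → limiting reagent.
n(R) = (1/1) × 22.00 = 22.00 mol
mass = 22.00 × 427.50 = 9405 g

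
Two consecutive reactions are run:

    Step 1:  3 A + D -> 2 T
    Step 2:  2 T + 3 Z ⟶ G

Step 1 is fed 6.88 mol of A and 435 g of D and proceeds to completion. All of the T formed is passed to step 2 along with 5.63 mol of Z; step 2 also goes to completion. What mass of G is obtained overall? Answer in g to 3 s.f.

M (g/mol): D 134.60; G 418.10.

785 g

Step 1:
n(A) = 6.880 mol
n(D) = 435.0 / 134.60 = 3.232 mol
n/ν for A = 6.880/3 = 2.293
n/ν for D = 3.232/1 = 3.232
Smallest n/ν is A → limiting reagent.
n(T) produced = (2/3) × 6.880 = 4.587 mol
Step 2:
n(T) available = 4.587 mol
n(Z) = 5.630 mol
n/ν for T = 4.587/2 = 2.294
n/ν for Z = 5.630/3 = 1.877
Smallest n/ν is Z → limiting reagent.
n(G) = (1/3) × 5.630 = 1.877 mol
mass = 1.877 × 418.10 = 784.8 g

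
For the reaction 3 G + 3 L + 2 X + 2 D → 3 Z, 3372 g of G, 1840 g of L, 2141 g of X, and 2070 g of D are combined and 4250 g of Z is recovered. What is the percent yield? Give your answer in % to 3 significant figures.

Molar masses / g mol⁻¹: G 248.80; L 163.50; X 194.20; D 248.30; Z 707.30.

n(G) = 3372 / 248.80 = 13.55 mol
n(L) = 1840 / 163.50 = 11.25 mol
n(X) = 2141 / 194.20 = 11.02 mol
n(D) = 2070 / 248.30 = 8.337 mol
n/ν → G: 4.517, L: 3.750, X: 5.510, D: 4.169; L is limiting.
theoretical n(Z) = (3/3) × 11.25 = 11.25 mol → 7957 g
% yield = 4250 / 7957 × 100 = 53.41 %

53.4 %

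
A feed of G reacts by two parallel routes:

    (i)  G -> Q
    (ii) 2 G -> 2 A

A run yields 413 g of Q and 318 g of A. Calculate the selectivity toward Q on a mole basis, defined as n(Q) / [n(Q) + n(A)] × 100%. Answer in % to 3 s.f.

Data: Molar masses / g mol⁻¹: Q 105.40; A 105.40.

n(Q) = 413 / 105.40 = 3.918 mol
n(A) = 318 / 105.40 = 3.017 mol
selectivity = 3.918/(3.918+3.017) × 100 = 56.50 %

56.5 %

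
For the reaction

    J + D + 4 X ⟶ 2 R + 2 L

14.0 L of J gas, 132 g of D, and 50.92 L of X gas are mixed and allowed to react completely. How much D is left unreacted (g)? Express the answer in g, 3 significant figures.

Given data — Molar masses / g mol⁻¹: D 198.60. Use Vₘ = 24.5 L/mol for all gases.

28.8 g

n(J) = 14.00 / 24.5 = 0.5714 mol
n(D) = 132.0 / 198.60 = 0.6647 mol
n(X) = 50.92 / 24.5 = 2.078 mol
n/ν → J: 0.5714, D: 0.6647, X: 0.5195; X is limiting.
D consumed = (1/4) × 2.078 = 0.5195 mol
D remaining = 0.6647 − 0.5195 = 0.1452 mol
mass = 0.1452 × 198.60 = 28.84 g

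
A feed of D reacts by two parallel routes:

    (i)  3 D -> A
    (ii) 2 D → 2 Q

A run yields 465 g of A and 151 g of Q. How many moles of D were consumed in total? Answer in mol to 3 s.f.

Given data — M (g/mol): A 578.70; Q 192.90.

3.19 mol

n(A) = 465 / 578.70 = 0.8035 mol
n(Q) = 151 / 192.90 = 0.7828 mol
n(D) via (i) = (3/1)×0.8035 = 2.411 mol
n(D) via (ii) = (2/2)×0.7828 = 0.7828 mol
total n(D) = 2.411 + 0.7828 = 3.194 mol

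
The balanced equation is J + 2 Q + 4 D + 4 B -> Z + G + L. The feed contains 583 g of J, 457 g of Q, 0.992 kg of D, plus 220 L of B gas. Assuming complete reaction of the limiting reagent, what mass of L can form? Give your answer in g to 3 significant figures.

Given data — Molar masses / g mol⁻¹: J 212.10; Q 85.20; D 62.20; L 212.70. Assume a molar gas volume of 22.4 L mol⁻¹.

n(J) = 583.0 / 212.10 = 2.749 mol
n(Q) = 457.0 / 85.20 = 5.364 mol
n(D) = 0.9920×1000 / 62.20 = 15.95 mol
n(B) = 220.0 / 22.4 = 9.821 mol
n/ν for J = 2.749/1 = 2.749
n/ν for Q = 5.364/2 = 2.682
n/ν for D = 15.95/4 = 3.988
n/ν for B = 9.821/4 = 2.455
Smallest n/ν is B → limiting reagent.
n(L) = (1/4) × 9.821 = 2.455 mol
mass = 2.455 × 212.70 = 522.2 g

522 g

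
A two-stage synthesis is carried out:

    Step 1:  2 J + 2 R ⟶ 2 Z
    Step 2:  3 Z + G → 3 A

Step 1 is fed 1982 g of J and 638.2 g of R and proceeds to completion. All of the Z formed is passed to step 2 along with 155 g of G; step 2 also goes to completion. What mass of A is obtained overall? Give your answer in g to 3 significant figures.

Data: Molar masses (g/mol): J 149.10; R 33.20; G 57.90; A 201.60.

Step 1:
n(J) = 1982 / 149.10 = 13.29 mol
n(R) = 638.2 / 33.20 = 19.22 mol
n/ν for J = 13.29/2 = 6.645
n/ν for R = 19.22/2 = 9.610
Smallest n/ν is J → limiting reagent.
n(Z) produced = (2/2) × 13.29 = 13.29 mol
Step 2:
n(Z) available = 13.29 mol
n(G) = 155.0 / 57.90 = 2.677 mol
n/ν for Z = 13.29/3 = 4.430
n/ν for G = 2.677/1 = 2.677
Smallest n/ν is G → limiting reagent.
n(A) = (3/1) × 2.677 = 8.031 mol
mass = 8.031 × 201.60 = 1619 g

1620 g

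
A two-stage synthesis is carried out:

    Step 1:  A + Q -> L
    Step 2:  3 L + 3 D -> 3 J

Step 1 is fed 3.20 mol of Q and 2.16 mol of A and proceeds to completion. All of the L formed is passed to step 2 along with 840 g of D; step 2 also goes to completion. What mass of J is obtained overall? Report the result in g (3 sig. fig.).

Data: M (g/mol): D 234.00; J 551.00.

Step 1:
n(Q) = 3.200 mol
n(A) = 2.160 mol
n/ν for Q = 3.200/1 = 3.200
n/ν for A = 2.160/1 = 2.160
Smallest n/ν is A → limiting reagent.
n(L) produced = (1/1) × 2.160 = 2.160 mol
Step 2:
n(L) available = 2.160 mol
n(D) = 840.0 / 234.00 = 3.590 mol
n/ν for L = 2.160/3 = 0.7200
n/ν for D = 3.590/3 = 1.197
Smallest n/ν is L → limiting reagent.
n(J) = (3/3) × 2.160 = 2.160 mol
mass = 2.160 × 551.00 = 1190 g

1190 g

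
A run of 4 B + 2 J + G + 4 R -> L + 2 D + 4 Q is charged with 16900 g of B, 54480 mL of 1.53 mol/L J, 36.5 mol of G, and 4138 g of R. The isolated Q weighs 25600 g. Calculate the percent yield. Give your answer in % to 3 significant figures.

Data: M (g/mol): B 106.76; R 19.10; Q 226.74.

77.3 %

n(B) = 16900 / 106.76 = 158.3 mol
n(J) = 1.53 × 54480/1000 = 83.35 mol
n(G) = 36.50 mol
n(R) = 4138 / 19.10 = 216.6 mol
n/ν → B: 39.58, J: 41.68, G: 36.50, R: 54.15; G is limiting.
theoretical n(Q) = (4/1) × 36.50 = 146.0 mol → 33100 g
% yield = 25600 / 33100 × 100 = 77.34 %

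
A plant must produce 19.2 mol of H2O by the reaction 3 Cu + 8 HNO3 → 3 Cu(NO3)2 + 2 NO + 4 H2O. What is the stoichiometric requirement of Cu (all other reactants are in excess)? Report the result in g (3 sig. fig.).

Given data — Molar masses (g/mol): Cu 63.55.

n(H2O) = 19.20 mol
n(Cu) = (3/4) × 19.20 = 14.40 mol
mass = 14.40 × 63.55 = 915.1 g

915 g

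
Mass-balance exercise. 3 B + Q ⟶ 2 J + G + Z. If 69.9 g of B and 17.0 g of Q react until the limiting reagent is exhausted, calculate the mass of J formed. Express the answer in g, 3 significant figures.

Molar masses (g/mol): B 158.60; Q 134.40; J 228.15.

n(B) = 69.90 / 158.60 = 0.4407 mol
n(Q) = 17.00 / 134.40 = 0.1265 mol
n/ν for B = 0.4407/3 = 0.1469
n/ν for Q = 0.1265/1 = 0.1265
Smallest n/ν is Q → limiting reagent.
n(J) = (2/1) × 0.1265 = 0.2530 mol
mass = 0.2530 × 228.15 = 57.72 g

57.7 g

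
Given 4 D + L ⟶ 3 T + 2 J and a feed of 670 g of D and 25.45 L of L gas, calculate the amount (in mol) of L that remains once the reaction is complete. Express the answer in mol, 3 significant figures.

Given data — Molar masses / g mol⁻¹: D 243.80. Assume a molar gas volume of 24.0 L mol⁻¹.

n(D) = 670.0 / 243.80 = 2.748 mol
n(L) = 25.45 / 24.0 = 1.060 mol
n/ν for D = 2.748/4 = 0.6870
n/ν for L = 1.060/1 = 1.060
Smallest n/ν is D → limiting reagent.
L consumed = (1/4) × 2.748 = 0.6870 mol
L remaining = 1.060 − 0.6870 = 0.3730 mol

0.373 mol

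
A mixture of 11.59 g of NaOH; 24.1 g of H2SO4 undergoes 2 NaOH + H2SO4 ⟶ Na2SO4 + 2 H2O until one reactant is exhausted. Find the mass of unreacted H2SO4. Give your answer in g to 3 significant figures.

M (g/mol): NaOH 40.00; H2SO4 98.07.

n(NaOH) = 11.59 / 40.00 = 0.2898 mol
n(H2SO4) = 24.10 / 98.07 = 0.2457 mol
n/ν for NaOH = 0.2898/2 = 0.1449
n/ν for H2SO4 = 0.2457/1 = 0.2457
Smallest n/ν is NaOH → limiting reagent.
H2SO4 consumed = (1/2) × 0.2898 = 0.1449 mol
H2SO4 remaining = 0.2457 − 0.1449 = 0.1008 mol
mass = 0.1008 × 98.07 = 9.885 g

9.89 g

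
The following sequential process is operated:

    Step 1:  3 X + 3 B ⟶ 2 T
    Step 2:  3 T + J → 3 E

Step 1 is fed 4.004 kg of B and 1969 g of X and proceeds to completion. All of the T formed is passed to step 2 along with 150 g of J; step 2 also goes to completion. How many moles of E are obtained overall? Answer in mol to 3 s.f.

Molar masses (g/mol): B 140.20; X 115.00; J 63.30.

Step 1:
n(B) = 4.004×1000 / 140.20 = 28.56 mol
n(X) = 1969 / 115.00 = 17.12 mol
n/ν for B = 28.56/3 = 9.520
n/ν for X = 17.12/3 = 5.707
Smallest n/ν is X → limiting reagent.
n(T) produced = (2/3) × 17.12 = 11.41 mol
Step 2:
n(T) available = 11.41 mol
n(J) = 150.0 / 63.30 = 2.370 mol
n/ν for T = 11.41/3 = 3.803
n/ν for J = 2.370/1 = 2.370
Smallest n/ν is J → limiting reagent.
n(E) = (3/1) × 2.370 = 7.110 mol

7.11 mol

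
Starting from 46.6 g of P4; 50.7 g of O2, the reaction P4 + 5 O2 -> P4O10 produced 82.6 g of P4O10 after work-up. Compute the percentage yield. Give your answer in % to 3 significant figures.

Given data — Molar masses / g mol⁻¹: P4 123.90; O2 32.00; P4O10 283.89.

n(P4) = 46.60 / 123.90 = 0.3761 mol
n(O2) = 50.70 / 32.00 = 1.584 mol
n/ν for P4 = 0.3761/1 = 0.3761
n/ν for O2 = 1.584/5 = 0.3168
Smallest n/ν is O2 → limiting reagent.
theoretical n(P4O10) = (1/5) × 1.584 = 0.3168 mol → 89.94 g
% yield = 82.6 / 89.94 × 100 = 91.84 %

91.8 %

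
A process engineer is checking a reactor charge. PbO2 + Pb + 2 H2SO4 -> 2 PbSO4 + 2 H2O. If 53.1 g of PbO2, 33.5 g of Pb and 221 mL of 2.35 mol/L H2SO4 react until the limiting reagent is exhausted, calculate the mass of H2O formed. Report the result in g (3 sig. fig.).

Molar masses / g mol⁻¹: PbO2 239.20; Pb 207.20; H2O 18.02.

n(PbO2) = 53.10 / 239.20 = 0.2220 mol
n(Pb) = 33.50 / 207.20 = 0.1617 mol
n(H2SO4) = 2.35 × 221.0/1000 = 0.5194 mol
n/ν for PbO2 = 0.2220/1 = 0.2220
n/ν for Pb = 0.1617/1 = 0.1617
n/ν for H2SO4 = 0.5194/2 = 0.2597
Smallest n/ν is Pb → limiting reagent.
n(H2O) = (2/1) × 0.1617 = 0.3234 mol
mass = 0.3234 × 18.02 = 5.828 g

5.83 g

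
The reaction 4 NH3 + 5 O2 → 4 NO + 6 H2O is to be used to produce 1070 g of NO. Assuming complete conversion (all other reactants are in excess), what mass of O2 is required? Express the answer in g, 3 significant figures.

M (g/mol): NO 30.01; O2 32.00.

1430 g

n(NO) = 1070 / 30.01 = 35.65 mol
n(O2) = (5/4) × 35.65 = 44.56 mol
mass = 44.56 × 32.00 = 1426 g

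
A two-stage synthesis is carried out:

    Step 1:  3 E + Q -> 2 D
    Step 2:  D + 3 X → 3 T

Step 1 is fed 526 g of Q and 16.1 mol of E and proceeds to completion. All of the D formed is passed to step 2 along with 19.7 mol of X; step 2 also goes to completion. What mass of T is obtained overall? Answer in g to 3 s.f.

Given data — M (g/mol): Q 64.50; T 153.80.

3030 g

Step 1:
n(Q) = 526.0 / 64.50 = 8.155 mol
n(E) = 16.10 mol
n/ν for Q = 8.155/1 = 8.155
n/ν for E = 16.10/3 = 5.367
Smallest n/ν is E → limiting reagent.
n(D) produced = (2/3) × 16.10 = 10.73 mol
Step 2:
n(D) available = 10.73 mol
n(X) = 19.70 mol
n/ν for D = 10.73/1 = 10.73
n/ν for X = 19.70/3 = 6.567
Smallest n/ν is X → limiting reagent.
n(T) = (3/3) × 19.70 = 19.70 mol
mass = 19.70 × 153.80 = 3030 g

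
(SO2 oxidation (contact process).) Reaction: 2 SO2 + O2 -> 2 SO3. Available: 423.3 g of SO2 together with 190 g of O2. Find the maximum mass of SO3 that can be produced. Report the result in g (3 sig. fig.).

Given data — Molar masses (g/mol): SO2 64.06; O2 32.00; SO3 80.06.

529 g

n(SO2) = 423.3 / 64.06 = 6.608 mol
n(O2) = 190.0 / 32.00 = 5.938 mol
n/ν for SO2 = 6.608/2 = 3.304
n/ν for O2 = 5.938/1 = 5.938
Smallest n/ν is SO2 → limiting reagent.
n(SO3) = (2/2) × 6.608 = 6.608 mol
mass = 6.608 × 80.06 = 529.0 g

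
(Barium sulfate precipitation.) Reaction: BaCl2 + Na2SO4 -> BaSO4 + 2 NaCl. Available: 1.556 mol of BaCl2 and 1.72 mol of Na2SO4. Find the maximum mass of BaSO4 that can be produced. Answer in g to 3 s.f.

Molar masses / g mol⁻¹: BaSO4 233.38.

363 g

n(BaCl2) = 1.556 mol
n(Na2SO4) = 1.720 mol
n/ν for BaCl2 = 1.556/1 = 1.556
n/ν for Na2SO4 = 1.720/1 = 1.720
Smallest n/ν is BaCl2 → limiting reagent.
n(BaSO4) = (1/1) × 1.556 = 1.556 mol
mass = 1.556 × 233.38 = 363.1 g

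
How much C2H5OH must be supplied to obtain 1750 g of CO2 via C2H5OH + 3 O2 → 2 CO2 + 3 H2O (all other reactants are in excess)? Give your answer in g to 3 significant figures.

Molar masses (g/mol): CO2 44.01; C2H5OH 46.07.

916 g

n(CO2) = 1750 / 44.01 = 39.76 mol
n(C2H5OH) = (1/2) × 39.76 = 19.88 mol
mass = 19.88 × 46.07 = 915.9 g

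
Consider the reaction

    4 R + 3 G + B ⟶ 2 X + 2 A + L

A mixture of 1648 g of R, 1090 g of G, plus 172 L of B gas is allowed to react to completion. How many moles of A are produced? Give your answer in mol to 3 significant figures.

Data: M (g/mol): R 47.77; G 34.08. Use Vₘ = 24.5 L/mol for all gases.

14.0 mol

n(R) = 1648 / 47.77 = 34.50 mol
n(G) = 1090 / 34.08 = 31.98 mol
n(B) = 172.0 / 24.5 = 7.020 mol
n/ν for R = 34.50/4 = 8.625
n/ν for G = 31.98/3 = 10.66
n/ν for B = 7.020/1 = 7.020
Smallest n/ν is B → limiting reagent.
n(A) = (2/1) × 7.020 = 14.04 mol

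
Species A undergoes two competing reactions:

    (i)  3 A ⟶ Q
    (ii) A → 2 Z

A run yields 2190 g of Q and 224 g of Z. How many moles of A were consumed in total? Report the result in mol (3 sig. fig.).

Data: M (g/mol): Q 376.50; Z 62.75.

n(Q) = 2190 / 376.50 = 5.817 mol
n(Z) = 224 / 62.75 = 3.570 mol
n(A) via (i) = (3/1)×5.817 = 17.45 mol
n(A) via (ii) = (1/2)×3.570 = 1.785 mol
total n(A) = 17.45 + 1.785 = 19.24 mol

19.2 mol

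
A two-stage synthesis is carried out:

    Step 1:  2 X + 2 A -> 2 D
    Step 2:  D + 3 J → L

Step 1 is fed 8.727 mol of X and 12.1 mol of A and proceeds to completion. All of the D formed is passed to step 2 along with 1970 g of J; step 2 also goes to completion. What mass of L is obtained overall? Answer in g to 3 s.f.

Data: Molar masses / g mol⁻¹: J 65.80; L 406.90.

3550 g

Step 1:
n(X) = 8.727 mol
n(A) = 12.10 mol
n/ν → X: 4.364, A: 6.050; X is limiting.
n(D) produced = (2/2) × 8.727 = 8.727 mol
Step 2:
n(D) available = 8.727 mol
n(J) = 1970 / 65.80 = 29.94 mol
n/ν → D: 8.727, J: 9.980; D is limiting.
n(L) = (1/1) × 8.727 = 8.727 mol
mass = 8.727 × 406.90 = 3551 g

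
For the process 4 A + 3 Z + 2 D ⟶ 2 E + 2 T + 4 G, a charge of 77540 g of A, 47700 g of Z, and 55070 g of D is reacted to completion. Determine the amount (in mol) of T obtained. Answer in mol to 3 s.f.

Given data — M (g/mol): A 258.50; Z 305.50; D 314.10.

n(A) = 77540 / 258.50 = 300.0 mol
n(Z) = 47700 / 305.50 = 156.1 mol
n(D) = 55070 / 314.10 = 175.3 mol
n/ν → A: 75.00, Z: 52.03, D: 87.65; Z is limiting.
n(T) = (2/3) × 156.1 = 104.1 mol

104 mol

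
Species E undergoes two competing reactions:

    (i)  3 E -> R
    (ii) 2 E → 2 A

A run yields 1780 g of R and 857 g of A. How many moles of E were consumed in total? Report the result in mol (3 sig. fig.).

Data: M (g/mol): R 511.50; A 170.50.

15.5 mol

n(R) = 1780 / 511.50 = 3.480 mol
n(A) = 857 / 170.50 = 5.026 mol
n(E) via (i) = (3/1)×3.480 = 10.44 mol
n(E) via (ii) = (2/2)×5.026 = 5.026 mol
total n(E) = 10.44 + 5.026 = 15.47 mol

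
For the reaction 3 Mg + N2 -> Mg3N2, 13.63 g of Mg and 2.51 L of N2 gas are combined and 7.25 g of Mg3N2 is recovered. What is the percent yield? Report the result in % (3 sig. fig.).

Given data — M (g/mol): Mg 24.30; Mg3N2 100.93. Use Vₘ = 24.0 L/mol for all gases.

68.7 %

n(Mg) = 13.63 / 24.30 = 0.5609 mol
n(N2) = 2.510 / 24.0 = 0.1046 mol
n/ν → Mg: 0.1870, N2: 0.1046; N2 is limiting.
theoretical n(Mg3N2) = (1/1) × 0.1046 = 0.1046 mol → 10.56 g
% yield = 7.25 / 10.56 × 100 = 68.66 %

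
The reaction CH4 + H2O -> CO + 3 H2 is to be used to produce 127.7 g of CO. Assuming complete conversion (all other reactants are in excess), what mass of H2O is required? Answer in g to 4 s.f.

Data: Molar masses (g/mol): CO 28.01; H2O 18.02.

82.15 g

n(CO) = 127.7 / 28.01 = 4.559 mol
n(H2O) = (1/1) × 4.559 = 4.559 mol
mass = 4.559 × 18.02 = 82.15 g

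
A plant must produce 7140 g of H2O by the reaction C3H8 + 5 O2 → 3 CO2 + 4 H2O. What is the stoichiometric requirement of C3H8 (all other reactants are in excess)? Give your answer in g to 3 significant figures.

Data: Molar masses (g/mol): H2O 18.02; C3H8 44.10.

4370 g

n(H2O) = 7140 / 18.02 = 396.2 mol
n(C3H8) = (1/4) × 396.2 = 99.05 mol
mass = 99.05 × 44.10 = 4368 g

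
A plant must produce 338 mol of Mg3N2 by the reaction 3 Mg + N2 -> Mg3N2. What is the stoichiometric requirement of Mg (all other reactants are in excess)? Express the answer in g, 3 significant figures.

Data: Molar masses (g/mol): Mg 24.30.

24600 g

n(Mg3N2) = 338.0 mol
n(Mg) = (3/1) × 338.0 = 1014 mol
mass = 1014 × 24.30 = 24640 g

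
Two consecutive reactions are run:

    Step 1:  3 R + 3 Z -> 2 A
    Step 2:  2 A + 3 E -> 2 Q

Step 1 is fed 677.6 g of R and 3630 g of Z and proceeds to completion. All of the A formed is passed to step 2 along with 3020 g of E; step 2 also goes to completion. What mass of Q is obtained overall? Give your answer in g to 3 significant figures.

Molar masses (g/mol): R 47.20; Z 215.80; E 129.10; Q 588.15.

Step 1:
n(R) = 677.6 / 47.20 = 14.36 mol
n(Z) = 3630 / 215.80 = 16.82 mol
n/ν for R = 14.36/3 = 4.787
n/ν for Z = 16.82/3 = 5.607
Smallest n/ν is R → limiting reagent.
n(A) produced = (2/3) × 14.36 = 9.573 mol
Step 2:
n(A) available = 9.573 mol
n(E) = 3020 / 129.10 = 23.39 mol
n/ν for A = 9.573/2 = 4.787
n/ν for E = 23.39/3 = 7.797
Smallest n/ν is A → limiting reagent.
n(Q) = (2/2) × 9.573 = 9.573 mol
mass = 9.573 × 588.15 = 5630 g

5630 g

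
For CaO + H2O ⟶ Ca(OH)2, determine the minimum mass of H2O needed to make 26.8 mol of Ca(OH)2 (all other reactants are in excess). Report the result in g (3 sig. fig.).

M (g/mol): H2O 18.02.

483 g

n(Ca(OH)2) = 26.80 mol
n(H2O) = (1/1) × 26.80 = 26.80 mol
mass = 26.80 × 18.02 = 482.9 g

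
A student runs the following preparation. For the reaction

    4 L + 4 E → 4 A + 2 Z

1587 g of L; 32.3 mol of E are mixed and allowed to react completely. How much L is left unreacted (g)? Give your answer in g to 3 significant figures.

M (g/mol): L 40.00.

n(L) = 1587 / 40.00 = 39.68 mol
n(E) = 32.30 mol
n/ν → L: 9.920, E: 8.075; E is limiting.
L consumed = (4/4) × 32.30 = 32.30 mol
L remaining = 39.68 − 32.30 = 7.380 mol
mass = 7.380 × 40.00 = 295.2 g

295 g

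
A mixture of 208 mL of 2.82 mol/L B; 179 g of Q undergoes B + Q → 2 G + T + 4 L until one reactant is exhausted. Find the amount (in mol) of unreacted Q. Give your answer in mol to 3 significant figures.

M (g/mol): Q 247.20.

n(B) = 2.82 × 208.0/1000 = 0.5866 mol
n(Q) = 179.0 / 247.20 = 0.7241 mol
n/ν for B = 0.5866/1 = 0.5866
n/ν for Q = 0.7241/1 = 0.7241
Smallest n/ν is B → limiting reagent.
Q consumed = (1/1) × 0.5866 = 0.5866 mol
Q remaining = 0.7241 − 0.5866 = 0.1375 mol

0.138 mol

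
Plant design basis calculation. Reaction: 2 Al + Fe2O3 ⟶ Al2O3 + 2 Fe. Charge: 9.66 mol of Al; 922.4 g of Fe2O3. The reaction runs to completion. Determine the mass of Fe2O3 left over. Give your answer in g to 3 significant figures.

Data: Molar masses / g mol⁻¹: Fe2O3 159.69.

n(Al) = 9.660 mol
n(Fe2O3) = 922.4 / 159.69 = 5.776 mol
n/ν for Al = 9.660/2 = 4.830
n/ν for Fe2O3 = 5.776/1 = 5.776
Smallest n/ν is Al → limiting reagent.
Fe2O3 consumed = (1/2) × 9.660 = 4.830 mol
Fe2O3 remaining = 5.776 − 4.830 = 0.9460 mol
mass = 0.9460 × 159.69 = 151.1 g

151 g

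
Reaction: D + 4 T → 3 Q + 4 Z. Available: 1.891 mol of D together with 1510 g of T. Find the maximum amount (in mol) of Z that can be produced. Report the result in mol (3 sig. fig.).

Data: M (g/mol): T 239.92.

n(D) = 1.891 mol
n(T) = 1510 / 239.92 = 6.294 mol
n/ν for D = 1.891/1 = 1.891
n/ν for T = 6.294/4 = 1.574
Smallest n/ν is T → limiting reagent.
n(Z) = (4/4) × 6.294 = 6.294 mol

6.29 mol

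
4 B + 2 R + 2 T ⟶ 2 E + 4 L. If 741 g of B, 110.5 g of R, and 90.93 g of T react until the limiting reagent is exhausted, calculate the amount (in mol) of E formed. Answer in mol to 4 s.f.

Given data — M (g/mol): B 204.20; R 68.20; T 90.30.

1.007 mol

n(B) = 741.0 / 204.20 = 3.629 mol
n(R) = 110.5 / 68.20 = 1.620 mol
n(T) = 90.93 / 90.30 = 1.007 mol
n/ν for B = 3.629/4 = 0.9073
n/ν for R = 1.620/2 = 0.8100
n/ν for T = 1.007/2 = 0.5035
Smallest n/ν is T → limiting reagent.
n(E) = (2/2) × 1.007 = 1.007 mol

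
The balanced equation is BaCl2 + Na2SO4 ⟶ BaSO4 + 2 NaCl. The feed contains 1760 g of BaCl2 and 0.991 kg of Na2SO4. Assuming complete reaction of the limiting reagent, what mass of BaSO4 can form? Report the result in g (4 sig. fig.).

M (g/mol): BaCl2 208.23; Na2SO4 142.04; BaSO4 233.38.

1628 g

n(BaCl2) = 1760 / 208.23 = 8.452 mol
n(Na2SO4) = 0.9910×1000 / 142.04 = 6.977 mol
n/ν for BaCl2 = 8.452/1 = 8.452
n/ν for Na2SO4 = 6.977/1 = 6.977
Smallest n/ν is Na2SO4 → limiting reagent.
n(BaSO4) = (1/1) × 6.977 = 6.977 mol
mass = 6.977 × 233.38 = 1628 g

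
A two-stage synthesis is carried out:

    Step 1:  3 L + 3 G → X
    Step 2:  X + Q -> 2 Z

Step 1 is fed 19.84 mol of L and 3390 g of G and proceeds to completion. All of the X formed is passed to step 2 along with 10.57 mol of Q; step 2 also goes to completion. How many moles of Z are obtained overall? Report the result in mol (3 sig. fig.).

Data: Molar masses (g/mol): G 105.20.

13.2 mol

Step 1:
n(L) = 19.84 mol
n(G) = 3390 / 105.20 = 32.22 mol
n/ν for L = 19.84/3 = 6.613
n/ν for G = 32.22/3 = 10.74
Smallest n/ν is L → limiting reagent.
n(X) produced = (1/3) × 19.84 = 6.613 mol
Step 2:
n(X) available = 6.613 mol
n(Q) = 10.57 mol
n/ν for X = 6.613/1 = 6.613
n/ν for Q = 10.57/1 = 10.57
Smallest n/ν is X → limiting reagent.
n(Z) = (2/1) × 6.613 = 13.23 mol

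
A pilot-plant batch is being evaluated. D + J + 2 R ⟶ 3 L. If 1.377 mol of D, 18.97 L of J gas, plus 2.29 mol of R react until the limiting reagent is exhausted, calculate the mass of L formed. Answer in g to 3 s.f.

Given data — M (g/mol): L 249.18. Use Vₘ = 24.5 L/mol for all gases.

n(D) = 1.377 mol
n(J) = 18.97 / 24.5 = 0.7743 mol
n(R) = 2.290 mol
n/ν for D = 1.377/1 = 1.377
n/ν for J = 0.7743/1 = 0.7743
n/ν for R = 2.290/2 = 1.145
Smallest n/ν is J → limiting reagent.
n(L) = (3/1) × 0.7743 = 2.323 mol
mass = 2.323 × 249.18 = 578.8 g

579 g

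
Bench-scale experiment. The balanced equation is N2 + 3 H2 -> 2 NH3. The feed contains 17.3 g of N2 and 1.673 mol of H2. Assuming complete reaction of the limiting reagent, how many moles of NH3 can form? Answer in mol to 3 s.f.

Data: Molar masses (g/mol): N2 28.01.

1.12 mol

n(N2) = 17.30 / 28.01 = 0.6176 mol
n(H2) = 1.673 mol
n/ν for N2 = 0.6176/1 = 0.6176
n/ν for H2 = 1.673/3 = 0.5577
Smallest n/ν is H2 → limiting reagent.
n(NH3) = (2/3) × 1.673 = 1.115 mol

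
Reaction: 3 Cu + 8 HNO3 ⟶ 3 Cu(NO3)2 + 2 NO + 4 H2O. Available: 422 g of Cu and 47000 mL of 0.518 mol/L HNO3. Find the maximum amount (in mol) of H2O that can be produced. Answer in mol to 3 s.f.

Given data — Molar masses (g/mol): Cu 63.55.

n(Cu) = 422.0 / 63.55 = 6.640 mol
n(HNO3) = 0.518 × 47000/1000 = 24.35 mol
n/ν for Cu = 6.640/3 = 2.213
n/ν for HNO3 = 24.35/8 = 3.044
Smallest n/ν is Cu → limiting reagent.
n(H2O) = (4/3) × 6.640 = 8.853 mol

8.85 mol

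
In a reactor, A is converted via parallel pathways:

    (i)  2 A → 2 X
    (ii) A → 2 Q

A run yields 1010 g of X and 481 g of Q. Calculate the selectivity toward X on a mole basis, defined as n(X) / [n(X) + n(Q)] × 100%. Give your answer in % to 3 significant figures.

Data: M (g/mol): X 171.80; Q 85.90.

51.2 %

n(X) = 1010 / 171.80 = 5.879 mol
n(Q) = 481 / 85.90 = 5.600 mol
selectivity = 5.879/(5.879+5.600) × 100 = 51.22 %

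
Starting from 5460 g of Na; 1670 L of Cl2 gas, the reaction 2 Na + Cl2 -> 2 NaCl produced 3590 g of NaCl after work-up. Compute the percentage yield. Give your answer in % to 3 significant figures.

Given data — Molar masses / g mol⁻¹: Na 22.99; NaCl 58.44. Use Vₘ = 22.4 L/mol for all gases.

n(Na) = 5460 / 22.99 = 237.5 mol
n(Cl2) = 1670 / 22.4 = 74.55 mol
n/ν for Na = 237.5/2 = 118.8
n/ν for Cl2 = 74.55/1 = 74.55
Smallest n/ν is Cl2 → limiting reagent.
theoretical n(NaCl) = (2/1) × 74.55 = 149.1 mol → 8713 g
% yield = 3590 / 8713 × 100 = 41.20 %

41.2 %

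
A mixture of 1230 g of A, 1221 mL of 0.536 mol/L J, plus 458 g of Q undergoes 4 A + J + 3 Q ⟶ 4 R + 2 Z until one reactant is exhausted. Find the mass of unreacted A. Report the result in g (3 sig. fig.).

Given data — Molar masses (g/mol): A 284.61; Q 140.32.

n(A) = 1230 / 284.61 = 4.322 mol
n(J) = 0.536 × 1221/1000 = 0.6545 mol
n(Q) = 458.0 / 140.32 = 3.264 mol
n/ν for A = 4.322/4 = 1.081
n/ν for J = 0.6545/1 = 0.6545
n/ν for Q = 3.264/3 = 1.088
Smallest n/ν is J → limiting reagent.
A consumed = (4/1) × 0.6545 = 2.618 mol
A remaining = 4.322 − 2.618 = 1.704 mol
mass = 1.704 × 284.61 = 485.0 g

485 g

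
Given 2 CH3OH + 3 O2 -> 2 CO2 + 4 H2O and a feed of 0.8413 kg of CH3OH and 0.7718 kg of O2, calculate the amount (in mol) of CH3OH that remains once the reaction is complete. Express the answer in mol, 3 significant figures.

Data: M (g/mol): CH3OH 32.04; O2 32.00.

10.2 mol

n(CH3OH) = 0.8413×1000 / 32.04 = 26.26 mol
n(O2) = 0.7718×1000 / 32.00 = 24.12 mol
n/ν → CH3OH: 13.13, O2: 8.040; O2 is limiting.
CH3OH consumed = (2/3) × 24.12 = 16.08 mol
CH3OH remaining = 26.26 − 16.08 = 10.18 mol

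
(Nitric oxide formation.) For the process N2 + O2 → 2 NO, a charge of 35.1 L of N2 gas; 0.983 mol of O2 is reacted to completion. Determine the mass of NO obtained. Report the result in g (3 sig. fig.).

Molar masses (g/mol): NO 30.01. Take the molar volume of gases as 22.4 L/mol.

59.0 g

n(N2) = 35.10 / 22.4 = 1.567 mol
n(O2) = 0.9830 mol
n/ν for N2 = 1.567/1 = 1.567
n/ν for O2 = 0.9830/1 = 0.9830
Smallest n/ν is O2 → limiting reagent.
n(NO) = (2/1) × 0.9830 = 1.966 mol
mass = 1.966 × 30.01 = 59.00 g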